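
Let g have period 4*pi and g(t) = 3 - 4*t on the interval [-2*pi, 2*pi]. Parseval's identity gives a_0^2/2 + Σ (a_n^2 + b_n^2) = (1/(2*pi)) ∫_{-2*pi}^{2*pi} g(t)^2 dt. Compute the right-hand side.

18 + 128*pi**2/3

(1/(2*pi)) ∫_{-2*pi}^{2*pi} g(t)^2 dt = (1/(2*pi)) · (36*pi + 256*pi**3/3) = 18 + 128*pi**2/3.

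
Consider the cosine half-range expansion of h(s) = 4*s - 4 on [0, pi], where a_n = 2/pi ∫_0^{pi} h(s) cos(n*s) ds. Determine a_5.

a_5 = 2/pi ∫_0^{pi} (4*s - 4) cos(5*s) ds.
Integrating by parts (boundary term plus one more integral), an antiderivative of (4*s - 4) cos(5*s) is 4*s*sin(5*s)/5 - 4*sin(5*s)/5 + 4*cos(5*s)/25; evaluating from 0 to pi: ∫_{0}^{pi} (4*s - 4) cos(5*s) ds = (-4/25) - (4/25) = -8/25.
Hence a_5 = (2/pi)·(-8/25) = -16/(25*pi).

-16/(25*pi)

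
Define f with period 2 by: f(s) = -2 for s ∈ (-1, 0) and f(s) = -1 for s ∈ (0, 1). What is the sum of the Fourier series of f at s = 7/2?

-2

s = 7/2 differs from s = -1/2 by 2 full period(s), and the series is 2-periodic.
f is continuous at s = -1/2 with value -2, so the series converges to -2 there.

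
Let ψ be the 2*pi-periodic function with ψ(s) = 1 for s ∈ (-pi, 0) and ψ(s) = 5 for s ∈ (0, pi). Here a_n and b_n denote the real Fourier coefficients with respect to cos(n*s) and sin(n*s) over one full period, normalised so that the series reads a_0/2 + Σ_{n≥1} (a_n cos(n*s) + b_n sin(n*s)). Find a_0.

a_0 = 1/pi ∫_{-pi}^{pi} ψ(s) ds = 1/pi · (6*pi) = 6.

6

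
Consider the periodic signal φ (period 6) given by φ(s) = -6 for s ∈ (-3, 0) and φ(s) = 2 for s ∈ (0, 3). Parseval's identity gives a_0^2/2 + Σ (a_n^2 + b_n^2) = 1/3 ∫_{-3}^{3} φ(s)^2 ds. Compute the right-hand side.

40

1/3 ∫_{-3}^{3} φ(s)^2 ds = 1/3 · (120) = 40.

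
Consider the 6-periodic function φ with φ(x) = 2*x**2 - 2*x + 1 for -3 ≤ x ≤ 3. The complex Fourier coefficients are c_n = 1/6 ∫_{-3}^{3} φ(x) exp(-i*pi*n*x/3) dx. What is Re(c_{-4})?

9/(4*pi**2)

Since φ is real-valued, Re(c_{-4}) = 1/6 ∫_{-3}^{3} φ(x) cos(-4*pi*x/3) dx = a_{4}/2.
Integrating by parts twice (tabular method), an antiderivative of (2*x**2 - 2*x + 1) cos(-4*pi*x/3) is 3*x**2*sin(4*pi*x/3)/(2*pi) - 3*x*sin(4*pi*x/3)/(2*pi) + 9*x*cos(4*pi*x/3)/(4*pi**2) - 27*sin(4*pi*x/3)/(16*pi**3) + 3*sin(4*pi*x/3)/(4*pi) - 9*cos(4*pi*x/3)/(8*pi**2); evaluating from -3 to 3: ∫_{-3}^{3} (2*x**2 - 2*x + 1) cos(-4*pi*x/3) dx = (45/(8*pi**2)) - (-63/(8*pi**2)) = 27/(2*pi**2).
Hence Re(c_{-4}) = (1/6)·(27/(2*pi**2)) = 9/(4*pi**2).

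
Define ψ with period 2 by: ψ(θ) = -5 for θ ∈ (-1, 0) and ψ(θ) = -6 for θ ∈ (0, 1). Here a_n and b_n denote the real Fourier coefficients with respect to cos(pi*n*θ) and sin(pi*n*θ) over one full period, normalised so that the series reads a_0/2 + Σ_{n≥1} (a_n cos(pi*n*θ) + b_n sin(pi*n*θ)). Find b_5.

-2/(5*pi)

b_5 = ∫_{-1}^{1} ψ(θ) sin(5*pi*θ) dθ.
Split the integral at the breakpoints.
Directly, an antiderivative of (-5) sin(5*pi*θ) is cos(5*pi*θ)/pi; evaluating from -1 to 0: ∫_{-1}^{0} (-5) sin(5*pi*θ) dθ = (1/pi) - (-1/pi) = 2/pi.
Directly, an antiderivative of (-6) sin(5*pi*θ) is 6*cos(5*pi*θ)/(5*pi); evaluating from 0 to 1: ∫_{0}^{1} (-6) sin(5*pi*θ) dθ = (-6/(5*pi)) - (6/(5*pi)) = -12/(5*pi).
Summing the pieces gives b_5 = -2/(5*pi).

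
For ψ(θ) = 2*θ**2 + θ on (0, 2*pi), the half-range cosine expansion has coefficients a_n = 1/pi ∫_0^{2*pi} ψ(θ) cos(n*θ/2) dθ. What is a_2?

8

a_2 = 1/pi ∫_0^{2*pi} (2*θ**2 + θ) cos(θ) dθ.
Integrating by parts twice (tabular method), an antiderivative of (2*θ**2 + θ) cos(θ) is 2*θ**2*sin(θ) + θ*sin(θ) + 4*θ*cos(θ) - 4*sin(θ) + cos(θ); evaluating from 0 to 2*pi: ∫_{0}^{2*pi} (2*θ**2 + θ) cos(θ) dθ = (1 + 8*pi) - (1) = 8*pi.
Hence a_2 = (1/pi)·(8*pi) = 8.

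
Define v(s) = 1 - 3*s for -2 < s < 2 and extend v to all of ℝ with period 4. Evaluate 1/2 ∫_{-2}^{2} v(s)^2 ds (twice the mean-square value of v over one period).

1/2 ∫_{-2}^{2} v(s)^2 ds = 1/2 · (52) = 26.

26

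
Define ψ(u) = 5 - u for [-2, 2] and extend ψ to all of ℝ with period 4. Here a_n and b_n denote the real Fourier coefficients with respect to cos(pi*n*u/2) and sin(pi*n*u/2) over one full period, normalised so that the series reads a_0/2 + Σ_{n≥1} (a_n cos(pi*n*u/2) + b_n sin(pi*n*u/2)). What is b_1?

-4/pi

b_1 = 1/2 ∫_{-2}^{2} ψ(u) sin(pi*u/2) du.
Integrating by parts (boundary term plus one more integral), an antiderivative of (5 - u) sin(pi*u/2) is 2*u*cos(pi*u/2)/pi - 4*sin(pi*u/2)/pi**2 - 10*cos(pi*u/2)/pi; evaluating from -2 to 2: ∫_{-2}^{2} (5 - u) sin(pi*u/2) du = (6/pi) - (14/pi) = -8/pi.
Hence b_1 = (1/2)·(-8/pi) = -4/pi.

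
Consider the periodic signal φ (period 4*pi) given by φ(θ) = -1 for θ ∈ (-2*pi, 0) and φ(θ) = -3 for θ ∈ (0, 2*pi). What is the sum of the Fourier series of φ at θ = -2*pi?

-2

At θ = -2*pi the one-sided limits are φ(-2*pi^-) = -3 and φ(-2*pi^+) = -1.
By Dirichlet's theorem the series converges to their average, [(-3) + (-1)]/2 = -2.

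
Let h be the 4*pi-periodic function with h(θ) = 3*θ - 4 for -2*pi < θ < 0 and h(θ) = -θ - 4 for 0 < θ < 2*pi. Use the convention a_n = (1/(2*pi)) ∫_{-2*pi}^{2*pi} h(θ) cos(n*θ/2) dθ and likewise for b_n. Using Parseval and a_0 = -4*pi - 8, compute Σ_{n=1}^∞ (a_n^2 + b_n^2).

Parseval: a_0^2/2 + Σ_{n≥1} (a_n^2+b_n^2) = (1/(2*pi)) ∫_{-2*pi}^{2*pi} h(θ)^2 dθ = 32 + 32*pi + 40*pi**2/3.
Subtract a_0^2/2 = 8*(2 + pi)**2: Σ (a_n^2+b_n^2) = 16*pi**2/3.

16*pi**2/3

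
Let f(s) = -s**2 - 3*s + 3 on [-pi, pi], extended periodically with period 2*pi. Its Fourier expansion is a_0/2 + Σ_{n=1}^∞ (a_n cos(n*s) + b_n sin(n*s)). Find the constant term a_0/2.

3 - pi**2/3

a_0 = 1/pi ∫_{-pi}^{pi} f(s) ds = 1/pi · (2*pi*(9 - pi**2)/3) = 6 - 2*pi**2/3.
So the constant term a_0/2 = 3 - pi**2/3.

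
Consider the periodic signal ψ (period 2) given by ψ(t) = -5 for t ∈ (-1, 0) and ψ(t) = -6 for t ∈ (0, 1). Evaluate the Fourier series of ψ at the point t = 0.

-11/2

At t = 0 the one-sided limits are ψ(0^-) = -5 and ψ(0^+) = -6.
By Dirichlet's theorem the series converges to their average, [(-5) + (-6)]/2 = -11/2.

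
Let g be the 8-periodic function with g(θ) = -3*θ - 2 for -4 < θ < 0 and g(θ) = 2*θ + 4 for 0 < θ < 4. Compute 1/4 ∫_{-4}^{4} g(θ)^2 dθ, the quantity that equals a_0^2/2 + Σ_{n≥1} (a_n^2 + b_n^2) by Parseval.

1/4 ∫_{-4}^{4} g(θ)^2 dθ = 1/4 · (1168/3) = 292/3.

292/3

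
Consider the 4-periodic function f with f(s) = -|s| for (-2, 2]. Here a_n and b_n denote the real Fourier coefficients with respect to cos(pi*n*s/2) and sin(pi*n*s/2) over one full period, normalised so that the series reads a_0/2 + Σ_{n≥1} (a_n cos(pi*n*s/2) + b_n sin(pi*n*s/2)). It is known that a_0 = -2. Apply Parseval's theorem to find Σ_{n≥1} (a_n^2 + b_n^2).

Parseval: a_0^2/2 + Σ_{n≥1} (a_n^2+b_n^2) = 1/2 ∫_{-2}^{2} f(s)^2 ds = 8/3.
Subtract a_0^2/2 = 2: Σ (a_n^2+b_n^2) = 2/3.

2/3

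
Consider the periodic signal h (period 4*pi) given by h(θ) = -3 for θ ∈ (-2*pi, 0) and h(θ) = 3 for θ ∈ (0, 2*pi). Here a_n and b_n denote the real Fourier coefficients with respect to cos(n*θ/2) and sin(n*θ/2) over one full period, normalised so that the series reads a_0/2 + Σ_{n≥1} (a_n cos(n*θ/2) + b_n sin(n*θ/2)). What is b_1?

b_1 = (1/(2*pi)) ∫_{-2*pi}^{2*pi} h(θ) sin(θ/2) dθ.
h is odd and sin(θ/2) is odd, so the integrand is even and b_1 = 1/pi ∫_0^{2*pi} h(θ) sin(θ/2) dθ.
Directly, an antiderivative of (3) sin(θ/2) is -6*cos(θ/2); evaluating from 0 to 2*pi: ∫_{0}^{2*pi} (3) sin(θ/2) dθ = (6) - (-6) = 12.
Hence b_1 = (1/pi)·(12) = 12/pi.

12/pi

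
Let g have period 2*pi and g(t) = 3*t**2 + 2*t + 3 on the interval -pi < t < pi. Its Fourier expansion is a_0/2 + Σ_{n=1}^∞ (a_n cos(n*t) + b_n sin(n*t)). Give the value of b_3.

4/3

b_3 = 1/pi ∫_{-pi}^{pi} g(t) sin(3*t) dt.
Integrating by parts twice (tabular method), an antiderivative of (3*t**2 + 2*t + 3) sin(3*t) is -t**2*cos(3*t) + 2*t*sin(3*t)/3 - 2*t*cos(3*t)/3 + 2*sin(3*t)/9 - 7*cos(3*t)/9; evaluating from -pi to pi: ∫_{-pi}^{pi} (3*t**2 + 2*t + 3) sin(3*t) dt = (7/9 + 2*pi/3 + pi**2) - (-2*pi/3 + 7/9 + pi**2) = 4*pi/3.
Hence b_3 = (1/pi)·(4*pi/3) = 4/3.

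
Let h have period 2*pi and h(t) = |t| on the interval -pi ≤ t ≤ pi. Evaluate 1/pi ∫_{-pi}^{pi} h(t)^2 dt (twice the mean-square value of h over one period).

2*pi**2/3

1/pi ∫_{-pi}^{pi} h(t)^2 dt = 1/pi · (2*pi**3/3) = 2*pi**2/3.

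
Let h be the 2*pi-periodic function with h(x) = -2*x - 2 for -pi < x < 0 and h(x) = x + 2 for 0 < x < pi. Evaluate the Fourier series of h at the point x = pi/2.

h is continuous at x = pi/2 with value pi/2 + 2, so the series converges to pi/2 + 2 there.

pi/2 + 2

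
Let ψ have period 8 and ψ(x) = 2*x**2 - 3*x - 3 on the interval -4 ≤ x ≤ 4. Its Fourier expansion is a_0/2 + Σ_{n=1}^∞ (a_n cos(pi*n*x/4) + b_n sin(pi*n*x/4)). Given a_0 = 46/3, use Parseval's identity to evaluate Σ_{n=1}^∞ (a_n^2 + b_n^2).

12512/45

Parseval: a_0^2/2 + Σ_{n≥1} (a_n^2+b_n^2) = 1/4 ∫_{-4}^{4} ψ(x)^2 dx = 1978/5.
Subtract a_0^2/2 = 1058/9: Σ (a_n^2+b_n^2) = 12512/45.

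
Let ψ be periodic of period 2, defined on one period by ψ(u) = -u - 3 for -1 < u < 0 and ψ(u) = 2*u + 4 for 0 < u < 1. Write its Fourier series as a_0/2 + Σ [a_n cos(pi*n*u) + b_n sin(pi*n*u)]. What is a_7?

-6/(49*pi**2)

a_7 = ∫_{-1}^{1} ψ(u) cos(7*pi*u) du.
Split the integral at the breakpoints.
Integrating by parts (boundary term plus one more integral), an antiderivative of (-u - 3) cos(7*pi*u) is -u*sin(7*pi*u)/(7*pi) - 3*sin(7*pi*u)/(7*pi) - cos(7*pi*u)/(49*pi**2); evaluating from -1 to 0: ∫_{-1}^{0} (-u - 3) cos(7*pi*u) du = (-1/(49*pi**2)) - (1/(49*pi**2)) = -2/(49*pi**2).
Integrating by parts (boundary term plus one more integral), an antiderivative of (2*u + 4) cos(7*pi*u) is 2*u*sin(7*pi*u)/(7*pi) + 4*sin(7*pi*u)/(7*pi) + 2*cos(7*pi*u)/(49*pi**2); evaluating from 0 to 1: ∫_{0}^{1} (2*u + 4) cos(7*pi*u) du = (-2/(49*pi**2)) - (2/(49*pi**2)) = -4/(49*pi**2).
Summing the pieces gives a_7 = -6/(49*pi**2).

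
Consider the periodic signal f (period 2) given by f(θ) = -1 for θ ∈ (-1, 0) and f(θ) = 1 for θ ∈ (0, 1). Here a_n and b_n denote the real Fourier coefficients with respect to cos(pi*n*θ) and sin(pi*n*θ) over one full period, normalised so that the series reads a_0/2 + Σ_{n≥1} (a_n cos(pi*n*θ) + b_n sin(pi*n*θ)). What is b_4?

b_4 = ∫_{-1}^{1} f(θ) sin(4*pi*θ) dθ.
f is odd and sin(4*pi*θ) is odd, so the integrand is even and b_4 = 2 ∫_0^{1} f(θ) sin(4*pi*θ) dθ.
Directly, an antiderivative of (1) sin(4*pi*θ) is -cos(4*pi*θ)/(4*pi); evaluating from 0 to 1: ∫_{0}^{1} (1) sin(4*pi*θ) dθ = (-1/(4*pi)) - (-1/(4*pi)) = 0.
Hence b_4 = 2·(0) = 0.

0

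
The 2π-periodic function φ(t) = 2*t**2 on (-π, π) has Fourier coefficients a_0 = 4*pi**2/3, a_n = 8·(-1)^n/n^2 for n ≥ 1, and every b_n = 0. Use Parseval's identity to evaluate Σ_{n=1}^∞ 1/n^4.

pi**4/90

Parseval: a_0^2/2 + Σ a_n^2 = (1/π) ∫_{-π}^{π} φ(t)^2 dt = 8*pi**4/5.
Subtract a_0^2/2 = 8*pi**4/9: Σ a_n^2 = 32*pi**4/45.
Since a_n^2 = 64/n^4, Σ 1/n^4 = pi**4/90.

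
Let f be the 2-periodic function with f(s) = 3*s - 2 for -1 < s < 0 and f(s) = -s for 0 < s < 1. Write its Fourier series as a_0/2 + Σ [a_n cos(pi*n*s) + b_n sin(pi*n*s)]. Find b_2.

-1/pi

b_2 = ∫_{-1}^{1} f(s) sin(2*pi*s) ds.
Split the integral at the breakpoints.
Integrating by parts (boundary term plus one more integral), an antiderivative of (3*s - 2) sin(2*pi*s) is -3*s*cos(2*pi*s)/(2*pi) + 3*sin(2*pi*s)/(4*pi**2) + cos(2*pi*s)/pi; evaluating from -1 to 0: ∫_{-1}^{0} (3*s - 2) sin(2*pi*s) ds = (1/pi) - (5/(2*pi)) = -3/(2*pi).
Integrating by parts (boundary term plus one more integral), an antiderivative of (-s) sin(2*pi*s) is s*cos(2*pi*s)/(2*pi) - sin(2*pi*s)/(4*pi**2); evaluating from 0 to 1: ∫_{0}^{1} (-s) sin(2*pi*s) ds = (1/(2*pi)) - (0) = 1/(2*pi).
Summing the pieces gives b_2 = -1/pi.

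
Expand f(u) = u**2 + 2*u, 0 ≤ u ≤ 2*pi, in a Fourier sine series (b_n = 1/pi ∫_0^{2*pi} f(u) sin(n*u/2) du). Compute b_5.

8*(-4 + 25*pi + 25*pi**2)/(125*pi)

b_5 = 1/pi ∫_0^{2*pi} (u**2 + 2*u) sin(5*u/2) du.
Integrating by parts twice (tabular method), an antiderivative of (u**2 + 2*u) sin(5*u/2) is -2*u**2*cos(5*u/2)/5 + 8*u*sin(5*u/2)/25 - 4*u*cos(5*u/2)/5 + 8*sin(5*u/2)/25 + 16*cos(5*u/2)/125; evaluating from 0 to 2*pi: ∫_{0}^{2*pi} (u**2 + 2*u) sin(5*u/2) du = (-16/125 + 8*pi/5 + 8*pi**2/5) - (16/125) = -32/125 + 8*pi/5 + 8*pi**2/5.
Hence b_5 = (1/pi)·(-32/125 + 8*pi/5 + 8*pi**2/5) = 8*(-4 + 25*pi + 25*pi**2)/(125*pi).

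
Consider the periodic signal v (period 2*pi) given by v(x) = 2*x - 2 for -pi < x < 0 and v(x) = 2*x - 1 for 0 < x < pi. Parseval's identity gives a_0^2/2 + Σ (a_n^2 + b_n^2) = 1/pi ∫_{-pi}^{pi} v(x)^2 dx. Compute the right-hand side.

1/pi ∫_{-pi}^{pi} v(x)^2 dx = 1/pi · (pi*(15 + 6*pi + 8*pi**2)/3) = 5 + 2*pi + 8*pi**2/3.

5 + 2*pi + 8*pi**2/3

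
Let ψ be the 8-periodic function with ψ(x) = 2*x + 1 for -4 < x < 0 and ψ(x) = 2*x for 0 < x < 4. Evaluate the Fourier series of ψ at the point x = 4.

1/2

x = 4 differs from x = -4 by 1 full period(s), and the series is 8-periodic.
At x = -4 the one-sided limits are ψ(-4^-) = 8 and ψ(-4^+) = -7.
By Dirichlet's theorem the series converges to their average, [(8) + (-7)]/2 = 1/2.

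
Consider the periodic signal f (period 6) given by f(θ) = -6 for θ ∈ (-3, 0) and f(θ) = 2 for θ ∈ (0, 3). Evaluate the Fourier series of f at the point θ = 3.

At θ = 3 the one-sided limits are f(3^-) = 2 and f(3^+) = -6.
By Dirichlet's theorem the series converges to their average, [(2) + (-6)]/2 = -2.

-2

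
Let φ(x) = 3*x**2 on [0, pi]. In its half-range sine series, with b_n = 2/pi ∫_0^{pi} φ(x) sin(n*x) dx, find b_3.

-8/(9*pi) + 2*pi

b_3 = 2/pi ∫_0^{pi} (3*x**2) sin(3*x) dx.
Integrating by parts twice (tabular method), an antiderivative of (3*x**2) sin(3*x) is -x**2*cos(3*x) + 2*x*sin(3*x)/3 + 2*cos(3*x)/9; evaluating from 0 to pi: ∫_{0}^{pi} (3*x**2) sin(3*x) dx = (-2/9 + pi**2) - (2/9) = -4/9 + pi**2.
Hence b_3 = (2/pi)·(-4/9 + pi**2) = -8/(9*pi) + 2*pi.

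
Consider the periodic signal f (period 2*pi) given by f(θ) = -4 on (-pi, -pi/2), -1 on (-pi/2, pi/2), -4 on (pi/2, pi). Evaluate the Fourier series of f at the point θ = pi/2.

-5/2

At θ = pi/2 the one-sided limits are f(pi/2^-) = -1 and f(pi/2^+) = -4.
By Dirichlet's theorem the series converges to their average, [(-1) + (-4)]/2 = -5/2.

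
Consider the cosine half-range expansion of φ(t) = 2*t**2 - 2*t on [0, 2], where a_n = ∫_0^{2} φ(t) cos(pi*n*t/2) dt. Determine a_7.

a_7 = ∫_0^{2} (2*t**2 - 2*t) cos(7*pi*t/2) dt.
Integrating by parts twice (tabular method), an antiderivative of (2*t**2 - 2*t) cos(7*pi*t/2) is 4*t**2*sin(7*pi*t/2)/(7*pi) - 4*t*sin(7*pi*t/2)/(7*pi) + 16*t*cos(7*pi*t/2)/(49*pi**2) - 32*sin(7*pi*t/2)/(343*pi**3) - 8*cos(7*pi*t/2)/(49*pi**2); evaluating from 0 to 2: ∫_{0}^{2} (2*t**2 - 2*t) cos(7*pi*t/2) dt = (-24/(49*pi**2)) - (-8/(49*pi**2)) = -16/(49*pi**2).
Hence a_7 = -16/(49*pi**2).

-16/(49*pi**2)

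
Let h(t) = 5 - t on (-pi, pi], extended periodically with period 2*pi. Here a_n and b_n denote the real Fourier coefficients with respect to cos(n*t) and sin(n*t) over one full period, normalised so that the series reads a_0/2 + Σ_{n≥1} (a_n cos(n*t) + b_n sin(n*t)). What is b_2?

b_2 = 1/pi ∫_{-pi}^{pi} h(t) sin(2*t) dt.
Integrating by parts (boundary term plus one more integral), an antiderivative of (5 - t) sin(2*t) is t*cos(2*t)/2 - sin(2*t)/4 - 5*cos(2*t)/2; evaluating from -pi to pi: ∫_{-pi}^{pi} (5 - t) sin(2*t) dt = (-5/2 + pi/2) - (-5/2 - pi/2) = pi.
Hence b_2 = (1/pi)·(pi) = 1.

1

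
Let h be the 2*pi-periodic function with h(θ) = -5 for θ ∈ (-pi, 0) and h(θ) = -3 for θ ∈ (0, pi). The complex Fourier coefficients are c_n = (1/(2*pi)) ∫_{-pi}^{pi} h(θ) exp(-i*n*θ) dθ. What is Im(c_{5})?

-2/(5*pi)

Since h is real-valued, Im(c_{5}) = -(1/(2*pi)) ∫_{-pi}^{pi} h(θ) sin(5*θ) dθ = -b_{5}/2.
Split the integral at the breakpoints.
Directly, an antiderivative of (-5) sin(5*θ) is cos(5*θ); evaluating from -pi to 0: ∫_{-pi}^{0} (-5) sin(5*θ) dθ = (1) - (-1) = 2.
Directly, an antiderivative of (-3) sin(5*θ) is 3*cos(5*θ)/5; evaluating from 0 to pi: ∫_{0}^{pi} (-3) sin(5*θ) dθ = (-3/5) - (3/5) = -6/5.
So ∫_{-pi}^{pi} h(θ) sin(5*θ) dθ = 4/5.
Hence Im(c_{5}) = (-1/(2*pi))·(4/5) = -2/(5*pi).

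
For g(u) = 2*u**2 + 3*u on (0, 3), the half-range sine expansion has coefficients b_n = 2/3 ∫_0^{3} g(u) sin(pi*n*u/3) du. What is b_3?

b_3 = 2/3 ∫_0^{3} (2*u**2 + 3*u) sin(pi*u) du.
Integrating by parts twice (tabular method), an antiderivative of (2*u**2 + 3*u) sin(pi*u) is -2*u**2*cos(pi*u)/pi + 4*u*sin(pi*u)/pi**2 - 3*u*cos(pi*u)/pi + 3*sin(pi*u)/pi**2 + 4*cos(pi*u)/pi**3; evaluating from 0 to 3: ∫_{0}^{3} (2*u**2 + 3*u) sin(pi*u) du = (-4/pi**3 + 27/pi) - (4/pi**3) = -8/pi**3 + 27/pi.
Hence b_3 = (2/3)·(-8/pi**3 + 27/pi) = -16/(3*pi**3) + 18/pi.

-16/(3*pi**3) + 18/pi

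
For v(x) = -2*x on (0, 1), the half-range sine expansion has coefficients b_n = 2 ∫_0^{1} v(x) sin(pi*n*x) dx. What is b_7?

b_7 = 2 ∫_0^{1} (-2*x) sin(7*pi*x) dx.
Integrating by parts (boundary term plus one more integral), an antiderivative of (-2*x) sin(7*pi*x) is 2*x*cos(7*pi*x)/(7*pi) - 2*sin(7*pi*x)/(49*pi**2); evaluating from 0 to 1: ∫_{0}^{1} (-2*x) sin(7*pi*x) dx = (-2/(7*pi)) - (0) = -2/(7*pi).
Hence b_7 = 2·(-2/(7*pi)) = -4/(7*pi).

-4/(7*pi)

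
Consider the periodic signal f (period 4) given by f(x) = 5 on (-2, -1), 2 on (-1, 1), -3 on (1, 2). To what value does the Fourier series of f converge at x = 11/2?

x = 11/2 differs from x = 3/2 by 1 full period(s), and the series is 4-periodic.
f is continuous at x = 3/2 with value -3, so the series converges to -3 there.

-3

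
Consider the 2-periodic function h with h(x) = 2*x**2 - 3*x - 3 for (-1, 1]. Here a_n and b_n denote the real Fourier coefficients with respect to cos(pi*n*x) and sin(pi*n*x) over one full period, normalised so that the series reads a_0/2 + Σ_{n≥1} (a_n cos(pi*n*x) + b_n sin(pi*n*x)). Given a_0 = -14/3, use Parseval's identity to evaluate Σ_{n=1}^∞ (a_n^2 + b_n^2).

Parseval: a_0^2/2 + Σ_{n≥1} (a_n^2+b_n^2) = ∫_{-1}^{1} h(x)^2 dx = 88/5.
Subtract a_0^2/2 = 98/9: Σ (a_n^2+b_n^2) = 302/45.

302/45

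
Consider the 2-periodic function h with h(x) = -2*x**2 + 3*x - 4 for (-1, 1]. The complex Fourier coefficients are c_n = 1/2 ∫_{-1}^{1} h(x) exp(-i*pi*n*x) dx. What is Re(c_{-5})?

Since h is real-valued, Re(c_{-5}) = 1/2 ∫_{-1}^{1} h(x) cos(-5*pi*x) dx = a_{5}/2.
Integrating by parts twice (tabular method), an antiderivative of (-2*x**2 + 3*x - 4) cos(-5*pi*x) is -2*x**2*sin(5*pi*x)/(5*pi) + 3*x*sin(5*pi*x)/(5*pi) - 4*x*cos(5*pi*x)/(25*pi**2) - 4*sin(5*pi*x)/(5*pi) + 4*sin(5*pi*x)/(125*pi**3) + 3*cos(5*pi*x)/(25*pi**2); evaluating from -1 to 1: ∫_{-1}^{1} (-2*x**2 + 3*x - 4) cos(-5*pi*x) dx = (1/(25*pi**2)) - (-7/(25*pi**2)) = 8/(25*pi**2).
Hence Re(c_{-5}) = (1/2)·(8/(25*pi**2)) = 4/(25*pi**2).

4/(25*pi**2)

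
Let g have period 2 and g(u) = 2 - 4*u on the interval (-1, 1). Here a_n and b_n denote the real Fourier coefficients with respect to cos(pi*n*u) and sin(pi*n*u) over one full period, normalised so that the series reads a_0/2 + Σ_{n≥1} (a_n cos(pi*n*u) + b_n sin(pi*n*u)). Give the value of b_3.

b_3 = ∫_{-1}^{1} g(u) sin(3*pi*u) du.
Integrating by parts (boundary term plus one more integral), an antiderivative of (2 - 4*u) sin(3*pi*u) is 4*u*cos(3*pi*u)/(3*pi) - 4*sin(3*pi*u)/(9*pi**2) - 2*cos(3*pi*u)/(3*pi); evaluating from -1 to 1: ∫_{-1}^{1} (2 - 4*u) sin(3*pi*u) du = (-2/(3*pi)) - (2/pi) = -8/(3*pi).
Hence b_3 = -8/(3*pi).

-8/(3*pi)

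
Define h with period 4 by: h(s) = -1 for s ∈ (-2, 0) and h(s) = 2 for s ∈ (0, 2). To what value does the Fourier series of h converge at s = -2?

1/2

s = -2 differs from s = 2 by -1 full period(s), and the series is 4-periodic.
At s = 2 the one-sided limits are h(2^-) = 2 and h(2^+) = -1.
By Dirichlet's theorem the series converges to their average, [(2) + (-1)]/2 = 1/2.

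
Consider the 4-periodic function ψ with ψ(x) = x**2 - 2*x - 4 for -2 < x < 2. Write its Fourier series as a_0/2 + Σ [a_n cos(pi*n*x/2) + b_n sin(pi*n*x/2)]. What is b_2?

4/pi

b_2 = 1/2 ∫_{-2}^{2} ψ(x) sin(pi*x) dx.
Integrating by parts twice (tabular method), an antiderivative of (x**2 - 2*x - 4) sin(pi*x) is -x**2*cos(pi*x)/pi + 2*x*sin(pi*x)/pi**2 + 2*x*cos(pi*x)/pi - 2*sin(pi*x)/pi**2 + 2*cos(pi*x)/pi**3 + 4*cos(pi*x)/pi; evaluating from -2 to 2: ∫_{-2}^{2} (x**2 - 2*x - 4) sin(pi*x) dx = (2/pi**3 + 4/pi) - (-4/pi + 2/pi**3) = 8/pi.
Hence b_2 = (1/2)·(8/pi) = 4/pi.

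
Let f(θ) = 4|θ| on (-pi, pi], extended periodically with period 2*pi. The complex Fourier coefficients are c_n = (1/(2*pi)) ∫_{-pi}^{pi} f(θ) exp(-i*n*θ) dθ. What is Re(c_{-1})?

-8/pi

Since f is real-valued, Re(c_{-1}) = (1/(2*pi)) ∫_{-pi}^{pi} f(θ) cos(-θ) dθ = a_{1}/2.
f is even and cos(-θ) is even, so the integrand is even: ∫_{-pi}^{pi} f(θ) cos(-θ) dθ = 2∫_0^{pi} f(θ) cos(-θ) dθ.
Integrating by parts (boundary term plus one more integral), an antiderivative of (4*θ) cos(-θ) is 4*θ*sin(θ) + 4*cos(θ); evaluating from 0 to pi: ∫_{0}^{pi} (4*θ) cos(-θ) dθ = (-4) - (4) = -8.
So ∫_{-pi}^{pi} f(θ) cos(-θ) dθ = -16.
Hence Re(c_{-1}) = (1/(2*pi))·(-16) = -8/pi.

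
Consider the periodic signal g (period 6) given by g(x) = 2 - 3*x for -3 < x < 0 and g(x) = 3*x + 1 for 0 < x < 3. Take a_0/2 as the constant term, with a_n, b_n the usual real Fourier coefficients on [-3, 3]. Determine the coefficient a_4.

0

a_4 = 1/3 ∫_{-3}^{3} g(x) cos(4*pi*x/3) dx.
Split the integral at the breakpoints.
Integrating by parts (boundary term plus one more integral), an antiderivative of (2 - 3*x) cos(4*pi*x/3) is -9*x*sin(4*pi*x/3)/(4*pi) + 3*sin(4*pi*x/3)/(2*pi) - 27*cos(4*pi*x/3)/(16*pi**2); evaluating from -3 to 0: ∫_{-3}^{0} (2 - 3*x) cos(4*pi*x/3) dx = (-27/(16*pi**2)) - (-27/(16*pi**2)) = 0.
Integrating by parts (boundary term plus one more integral), an antiderivative of (3*x + 1) cos(4*pi*x/3) is 9*x*sin(4*pi*x/3)/(4*pi) + 3*sin(4*pi*x/3)/(4*pi) + 27*cos(4*pi*x/3)/(16*pi**2); evaluating from 0 to 3: ∫_{0}^{3} (3*x + 1) cos(4*pi*x/3) dx = (27/(16*pi**2)) - (27/(16*pi**2)) = 0.
Summing the pieces and multiplying by (1/3) gives a_4 = 0.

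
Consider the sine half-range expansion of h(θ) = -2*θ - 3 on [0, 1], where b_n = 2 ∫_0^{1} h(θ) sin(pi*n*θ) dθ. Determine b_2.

b_2 = 2 ∫_0^{1} (-2*θ - 3) sin(2*pi*θ) dθ.
Integrating by parts (boundary term plus one more integral), an antiderivative of (-2*θ - 3) sin(2*pi*θ) is θ*cos(2*pi*θ)/pi - sin(2*pi*θ)/(2*pi**2) + 3*cos(2*pi*θ)/(2*pi); evaluating from 0 to 1: ∫_{0}^{1} (-2*θ - 3) sin(2*pi*θ) dθ = (5/(2*pi)) - (3/(2*pi)) = 1/pi.
Hence b_2 = 2·(1/pi) = 2/pi.

2/pi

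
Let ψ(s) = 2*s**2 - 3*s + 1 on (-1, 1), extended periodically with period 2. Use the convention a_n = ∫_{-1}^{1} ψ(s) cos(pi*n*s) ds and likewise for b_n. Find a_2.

a_2 = ∫_{-1}^{1} ψ(s) cos(2*pi*s) ds.
Integrating by parts twice (tabular method), an antiderivative of (2*s**2 - 3*s + 1) cos(2*pi*s) is s**2*sin(2*pi*s)/pi - 3*s*sin(2*pi*s)/(2*pi) + s*cos(2*pi*s)/pi**2 - sin(2*pi*s)/(2*pi**3) + sin(2*pi*s)/(2*pi) - 3*cos(2*pi*s)/(4*pi**2); evaluating from -1 to 1: ∫_{-1}^{1} (2*s**2 - 3*s + 1) cos(2*pi*s) ds = (1/(4*pi**2)) - (-7/(4*pi**2)) = 2/pi**2.
Hence a_2 = 2/pi**2.

2/pi**2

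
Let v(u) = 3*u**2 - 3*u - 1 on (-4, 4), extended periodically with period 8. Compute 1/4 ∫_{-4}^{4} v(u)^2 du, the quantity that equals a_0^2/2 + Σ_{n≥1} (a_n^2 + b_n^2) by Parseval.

1/4 ∫_{-4}^{4} v(u)^2 du = 1/4 · (19112/5) = 4778/5.

4778/5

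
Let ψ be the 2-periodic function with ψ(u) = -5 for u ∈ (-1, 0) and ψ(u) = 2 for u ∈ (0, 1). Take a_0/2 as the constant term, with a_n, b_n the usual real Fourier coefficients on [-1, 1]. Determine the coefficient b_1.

14/pi

b_1 = ∫_{-1}^{1} ψ(u) sin(pi*u) du.
Split the integral at the breakpoints.
Directly, an antiderivative of (-5) sin(pi*u) is 5*cos(pi*u)/pi; evaluating from -1 to 0: ∫_{-1}^{0} (-5) sin(pi*u) du = (5/pi) - (-5/pi) = 10/pi.
Directly, an antiderivative of (2) sin(pi*u) is -2*cos(pi*u)/pi; evaluating from 0 to 1: ∫_{0}^{1} (2) sin(pi*u) du = (2/pi) - (-2/pi) = 4/pi.
Summing the pieces gives b_1 = 14/pi.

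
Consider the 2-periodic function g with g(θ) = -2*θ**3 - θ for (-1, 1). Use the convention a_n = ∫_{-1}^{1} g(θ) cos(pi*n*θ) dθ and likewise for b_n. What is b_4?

3*(-1 + 4*pi**2)/(8*pi**3)

b_4 = ∫_{-1}^{1} g(θ) sin(4*pi*θ) dθ.
g is odd and sin(4*pi*θ) is odd, so the integrand is even and b_4 = 2 ∫_0^{1} g(θ) sin(4*pi*θ) dθ.
Integrating by parts three times (tabular method), an antiderivative of (-2*θ**3 - θ) sin(4*pi*θ) is θ**3*cos(4*pi*θ)/(2*pi) - 3*θ**2*sin(4*pi*θ)/(8*pi**2) - 3*θ*cos(4*pi*θ)/(16*pi**3) + θ*cos(4*pi*θ)/(4*pi) - sin(4*pi*θ)/(16*pi**2) + 3*sin(4*pi*θ)/(64*pi**4); evaluating from 0 to 1: ∫_{0}^{1} (-2*θ**3 - θ) sin(4*pi*θ) dθ = (3*(-1 + 4*pi**2)/(16*pi**3)) - (0) = 3*(-1 + 4*pi**2)/(16*pi**3).
Hence b_4 = 2·(3*(-1 + 4*pi**2)/(16*pi**3)) = 3*(-1 + 4*pi**2)/(8*pi**3).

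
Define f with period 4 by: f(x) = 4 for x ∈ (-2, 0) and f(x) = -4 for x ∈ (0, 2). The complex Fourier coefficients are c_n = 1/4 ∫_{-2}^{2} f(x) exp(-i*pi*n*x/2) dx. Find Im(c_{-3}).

Since f is real-valued, Im(c_{-3}) = -1/4 ∫_{-2}^{2} f(x) sin(-3*pi*x/2) dx = b_{3}/2.
f is odd and sin(-3*pi*x/2) is odd, so the integrand is even: ∫_{-2}^{2} f(x) sin(-3*pi*x/2) dx = 2∫_0^{2} f(x) sin(-3*pi*x/2) dx.
Directly, an antiderivative of (-4) sin(-3*pi*x/2) is -8*cos(3*pi*x/2)/(3*pi); evaluating from 0 to 2: ∫_{0}^{2} (-4) sin(-3*pi*x/2) dx = (8/(3*pi)) - (-8/(3*pi)) = 16/(3*pi).
So ∫_{-2}^{2} f(x) sin(-3*pi*x/2) dx = 32/(3*pi).
Hence Im(c_{-3}) = (-1/4)·(32/(3*pi)) = -8/(3*pi).

-8/(3*pi)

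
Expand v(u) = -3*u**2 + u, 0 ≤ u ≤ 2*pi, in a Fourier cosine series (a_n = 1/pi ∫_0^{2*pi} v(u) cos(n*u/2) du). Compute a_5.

8*(-1 + 6*pi)/(25*pi)

a_5 = 1/pi ∫_0^{2*pi} (-3*u**2 + u) cos(5*u/2) du.
Integrating by parts twice (tabular method), an antiderivative of (-3*u**2 + u) cos(5*u/2) is -6*u**2*sin(5*u/2)/5 + 2*u*sin(5*u/2)/5 - 24*u*cos(5*u/2)/25 + 48*sin(5*u/2)/125 + 4*cos(5*u/2)/25; evaluating from 0 to 2*pi: ∫_{0}^{2*pi} (-3*u**2 + u) cos(5*u/2) du = (-4/25 + 48*pi/25) - (4/25) = -8/25 + 48*pi/25.
Hence a_5 = (1/pi)·(-8/25 + 48*pi/25) = 8*(-1 + 6*pi)/(25*pi).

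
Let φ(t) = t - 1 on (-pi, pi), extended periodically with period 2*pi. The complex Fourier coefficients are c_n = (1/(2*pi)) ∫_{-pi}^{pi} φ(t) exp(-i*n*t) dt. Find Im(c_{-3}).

1/3

Since φ is real-valued, Im(c_{-3}) = -(1/(2*pi)) ∫_{-pi}^{pi} φ(t) sin(-3*t) dt = b_{3}/2.
Integrating by parts (boundary term plus one more integral), an antiderivative of (t - 1) sin(-3*t) is t*cos(3*t)/3 - sin(3*t)/9 - cos(3*t)/3; evaluating from -pi to pi: ∫_{-pi}^{pi} (t - 1) sin(-3*t) dt = (1/3 - pi/3) - (1/3 + pi/3) = -2*pi/3.
Hence Im(c_{-3}) = (-1/(2*pi))·(-2*pi/3) = 1/3.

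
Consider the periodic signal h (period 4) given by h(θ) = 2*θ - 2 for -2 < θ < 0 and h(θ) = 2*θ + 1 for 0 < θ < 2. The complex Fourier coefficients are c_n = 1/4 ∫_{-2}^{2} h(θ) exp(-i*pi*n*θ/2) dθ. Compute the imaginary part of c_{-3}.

7/(3*pi)

Since h is real-valued, Im(c_{-3}) = -1/4 ∫_{-2}^{2} h(θ) sin(-3*pi*θ/2) dθ = b_{3}/2.
Split the integral at the breakpoints.
Integrating by parts (boundary term plus one more integral), an antiderivative of (2*θ - 2) sin(-3*pi*θ/2) is 4*θ*cos(3*pi*θ/2)/(3*pi) - 8*sin(3*pi*θ/2)/(9*pi**2) - 4*cos(3*pi*θ/2)/(3*pi); evaluating from -2 to 0: ∫_{-2}^{0} (2*θ - 2) sin(-3*pi*θ/2) dθ = (-4/(3*pi)) - (4/pi) = -16/(3*pi).
Integrating by parts (boundary term plus one more integral), an antiderivative of (2*θ + 1) sin(-3*pi*θ/2) is 4*θ*cos(3*pi*θ/2)/(3*pi) - 8*sin(3*pi*θ/2)/(9*pi**2) + 2*cos(3*pi*θ/2)/(3*pi); evaluating from 0 to 2: ∫_{0}^{2} (2*θ + 1) sin(-3*pi*θ/2) dθ = (-10/(3*pi)) - (2/(3*pi)) = -4/pi.
So ∫_{-2}^{2} h(θ) sin(-3*pi*θ/2) dθ = -28/(3*pi).
Hence Im(c_{-3}) = (-1/4)·(-28/(3*pi)) = 7/(3*pi).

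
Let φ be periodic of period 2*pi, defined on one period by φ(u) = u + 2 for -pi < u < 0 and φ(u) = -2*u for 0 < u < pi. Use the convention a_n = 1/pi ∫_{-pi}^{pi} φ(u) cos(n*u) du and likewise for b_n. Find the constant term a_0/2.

a_0 = 1/pi ∫_{-pi}^{pi} φ(u) du = 1/pi · (pi*(4 - 3*pi)/2) = 2 - 3*pi/2.
So the constant term a_0/2 = 1 - 3*pi/4.

1 - 3*pi/4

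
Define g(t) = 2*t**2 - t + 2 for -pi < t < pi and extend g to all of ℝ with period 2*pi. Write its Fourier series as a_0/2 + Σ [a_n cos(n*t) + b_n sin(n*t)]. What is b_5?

-2/5

b_5 = 1/pi ∫_{-pi}^{pi} g(t) sin(5*t) dt.
Integrating by parts twice (tabular method), an antiderivative of (2*t**2 - t + 2) sin(5*t) is -2*t**2*cos(5*t)/5 + 4*t*sin(5*t)/25 + t*cos(5*t)/5 - sin(5*t)/25 - 46*cos(5*t)/125; evaluating from -pi to pi: ∫_{-pi}^{pi} (2*t**2 - t + 2) sin(5*t) dt = (-pi/5 + 46/125 + 2*pi**2/5) - (46/125 + pi/5 + 2*pi**2/5) = -2*pi/5.
Hence b_5 = (1/pi)·(-2*pi/5) = -2/5.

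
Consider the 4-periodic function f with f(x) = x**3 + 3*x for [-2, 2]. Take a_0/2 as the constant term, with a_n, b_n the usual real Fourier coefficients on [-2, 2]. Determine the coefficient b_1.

-96/pi**3 + 28/pi

b_1 = 1/2 ∫_{-2}^{2} f(x) sin(pi*x/2) dx.
f is odd and sin(pi*x/2) is odd, so the integrand is even and b_1 = ∫_0^{2} f(x) sin(pi*x/2) dx.
Integrating by parts three times (tabular method), an antiderivative of (x**3 + 3*x) sin(pi*x/2) is -2*x**3*cos(pi*x/2)/pi + 12*x**2*sin(pi*x/2)/pi**2 - 6*x*cos(pi*x/2)/pi + 48*x*cos(pi*x/2)/pi**3 - 96*sin(pi*x/2)/pi**4 + 12*sin(pi*x/2)/pi**2; evaluating from 0 to 2: ∫_{0}^{2} (x**3 + 3*x) sin(pi*x/2) dx = (-96/pi**3 + 28/pi) - (0) = -96/pi**3 + 28/pi.
Hence b_1 = -96/pi**3 + 28/pi.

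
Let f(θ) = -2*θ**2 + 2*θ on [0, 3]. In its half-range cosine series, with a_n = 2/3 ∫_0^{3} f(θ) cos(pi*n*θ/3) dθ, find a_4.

a_4 = 2/3 ∫_0^{3} (-2*θ**2 + 2*θ) cos(4*pi*θ/3) dθ.
Integrating by parts twice (tabular method), an antiderivative of (-2*θ**2 + 2*θ) cos(4*pi*θ/3) is -3*θ**2*sin(4*pi*θ/3)/(2*pi) + 3*θ*sin(4*pi*θ/3)/(2*pi) - 9*θ*cos(4*pi*θ/3)/(4*pi**2) + 27*sin(4*pi*θ/3)/(16*pi**3) + 9*cos(4*pi*θ/3)/(8*pi**2); evaluating from 0 to 3: ∫_{0}^{3} (-2*θ**2 + 2*θ) cos(4*pi*θ/3) dθ = (-45/(8*pi**2)) - (9/(8*pi**2)) = -27/(4*pi**2).
Hence a_4 = (2/3)·(-27/(4*pi**2)) = -9/(2*pi**2).

-9/(2*pi**2)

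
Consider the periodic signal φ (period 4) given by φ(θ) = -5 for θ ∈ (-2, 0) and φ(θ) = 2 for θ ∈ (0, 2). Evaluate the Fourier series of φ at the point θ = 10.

-3/2

θ = 10 differs from θ = 2 by 2 full period(s), and the series is 4-periodic.
At θ = 2 the one-sided limits are φ(2^-) = 2 and φ(2^+) = -5.
By Dirichlet's theorem the series converges to their average, [(2) + (-5)]/2 = -3/2.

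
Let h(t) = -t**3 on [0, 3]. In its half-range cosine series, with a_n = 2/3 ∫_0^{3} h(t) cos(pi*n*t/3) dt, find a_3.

2*(-4 + 9*pi**2)/pi**4

a_3 = 2/3 ∫_0^{3} (-t**3) cos(pi*t) dt.
Integrating by parts three times (tabular method), an antiderivative of (-t**3) cos(pi*t) is -t**3*sin(pi*t)/pi - 3*t**2*cos(pi*t)/pi**2 + 6*t*sin(pi*t)/pi**3 + 6*cos(pi*t)/pi**4; evaluating from 0 to 3: ∫_{0}^{3} (-t**3) cos(pi*t) dt = (3*(-2 + 9*pi**2)/pi**4) - (6/pi**4) = 3*(-4 + 9*pi**2)/pi**4.
Hence a_3 = (2/3)·(3*(-4 + 9*pi**2)/pi**4) = 2*(-4 + 9*pi**2)/pi**4.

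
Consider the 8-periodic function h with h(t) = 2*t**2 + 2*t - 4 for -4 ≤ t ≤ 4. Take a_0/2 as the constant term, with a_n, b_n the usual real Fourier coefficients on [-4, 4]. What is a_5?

a_5 = 1/4 ∫_{-4}^{4} h(t) cos(5*pi*t/4) dt.
Integrating by parts twice (tabular method), an antiderivative of (2*t**2 + 2*t - 4) cos(5*pi*t/4) is 8*t**2*sin(5*pi*t/4)/(5*pi) + 8*t*sin(5*pi*t/4)/(5*pi) + 64*t*cos(5*pi*t/4)/(25*pi**2) - 16*sin(5*pi*t/4)/(5*pi) - 256*sin(5*pi*t/4)/(125*pi**3) + 32*cos(5*pi*t/4)/(25*pi**2); evaluating from -4 to 4: ∫_{-4}^{4} (2*t**2 + 2*t - 4) cos(5*pi*t/4) dt = (-288/(25*pi**2)) - (224/(25*pi**2)) = -512/(25*pi**2).
Hence a_5 = (1/4)·(-512/(25*pi**2)) = -128/(25*pi**2).

-128/(25*pi**2)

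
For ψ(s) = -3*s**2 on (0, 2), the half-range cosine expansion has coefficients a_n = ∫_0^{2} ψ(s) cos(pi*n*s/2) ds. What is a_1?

48/pi**2

a_1 = ∫_0^{2} (-3*s**2) cos(pi*s/2) ds.
Integrating by parts twice (tabular method), an antiderivative of (-3*s**2) cos(pi*s/2) is -6*s**2*sin(pi*s/2)/pi - 24*s*cos(pi*s/2)/pi**2 + 48*sin(pi*s/2)/pi**3; evaluating from 0 to 2: ∫_{0}^{2} (-3*s**2) cos(pi*s/2) ds = (48/pi**2) - (0) = 48/pi**2.
Hence a_1 = 48/pi**2.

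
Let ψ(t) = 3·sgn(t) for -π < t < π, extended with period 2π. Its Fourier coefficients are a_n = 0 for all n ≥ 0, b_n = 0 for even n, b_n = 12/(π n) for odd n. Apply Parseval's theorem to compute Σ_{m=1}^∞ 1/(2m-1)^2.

pi**2/8

Parseval: Σ b_n^2 = (1/π) ∫_{-π}^{π} ψ(t)^2 dt = 18.
Only odd n contribute, with b_n^2 = 144/(π^2 n^2), so Σ_{m≥1} 1/(2m-1)^2 = π^2·(18)/144 = pi**2/8.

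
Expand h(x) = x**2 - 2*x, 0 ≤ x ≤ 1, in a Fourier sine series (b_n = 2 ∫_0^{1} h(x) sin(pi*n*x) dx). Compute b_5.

b_5 = 2 ∫_0^{1} (x**2 - 2*x) sin(5*pi*x) dx.
Integrating by parts twice (tabular method), an antiderivative of (x**2 - 2*x) sin(5*pi*x) is -x**2*cos(5*pi*x)/(5*pi) + 2*x*sin(5*pi*x)/(25*pi**2) + 2*x*cos(5*pi*x)/(5*pi) - 2*sin(5*pi*x)/(25*pi**2) + 2*cos(5*pi*x)/(125*pi**3); evaluating from 0 to 1: ∫_{0}^{1} (x**2 - 2*x) sin(5*pi*x) dx = ((-25*pi**2 - 2)/(125*pi**3)) - (2/(125*pi**3)) = (-25*pi**2 - 4)/(125*pi**3).
Hence b_5 = 2·((-25*pi**2 - 4)/(125*pi**3)) = 2*(-25*pi**2 - 4)/(125*pi**3).

2*(-25*pi**2 - 4)/(125*pi**3)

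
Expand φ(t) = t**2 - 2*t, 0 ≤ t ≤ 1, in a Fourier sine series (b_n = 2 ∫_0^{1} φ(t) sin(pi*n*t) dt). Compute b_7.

b_7 = 2 ∫_0^{1} (t**2 - 2*t) sin(7*pi*t) dt.
Integrating by parts twice (tabular method), an antiderivative of (t**2 - 2*t) sin(7*pi*t) is -t**2*cos(7*pi*t)/(7*pi) + 2*t*sin(7*pi*t)/(49*pi**2) + 2*t*cos(7*pi*t)/(7*pi) - 2*sin(7*pi*t)/(49*pi**2) + 2*cos(7*pi*t)/(343*pi**3); evaluating from 0 to 1: ∫_{0}^{1} (t**2 - 2*t) sin(7*pi*t) dt = ((-49*pi**2 - 2)/(343*pi**3)) - (2/(343*pi**3)) = (-49*pi**2 - 4)/(343*pi**3).
Hence b_7 = 2·((-49*pi**2 - 4)/(343*pi**3)) = 2*(-49*pi**2 - 4)/(343*pi**3).

2*(-49*pi**2 - 4)/(343*pi**3)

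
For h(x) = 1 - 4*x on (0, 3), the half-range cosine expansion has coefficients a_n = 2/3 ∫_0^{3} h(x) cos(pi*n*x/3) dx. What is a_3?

16/(3*pi**2)

a_3 = 2/3 ∫_0^{3} (1 - 4*x) cos(pi*x) dx.
Integrating by parts (boundary term plus one more integral), an antiderivative of (1 - 4*x) cos(pi*x) is -4*x*sin(pi*x)/pi + sin(pi*x)/pi - 4*cos(pi*x)/pi**2; evaluating from 0 to 3: ∫_{0}^{3} (1 - 4*x) cos(pi*x) dx = (4/pi**2) - (-4/pi**2) = 8/pi**2.
Hence a_3 = (2/3)·(8/pi**2) = 16/(3*pi**2).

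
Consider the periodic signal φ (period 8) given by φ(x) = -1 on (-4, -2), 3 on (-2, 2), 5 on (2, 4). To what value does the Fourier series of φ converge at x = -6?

x = -6 differs from x = 2 by -1 full period(s), and the series is 8-periodic.
At x = 2 the one-sided limits are φ(2^-) = 3 and φ(2^+) = 5.
By Dirichlet's theorem the series converges to their average, [(3) + (5)]/2 = 4.

4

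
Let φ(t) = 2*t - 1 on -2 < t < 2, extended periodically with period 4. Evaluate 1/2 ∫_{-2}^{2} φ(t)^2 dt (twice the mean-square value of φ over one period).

1/2 ∫_{-2}^{2} φ(t)^2 dt = 1/2 · (76/3) = 38/3.

38/3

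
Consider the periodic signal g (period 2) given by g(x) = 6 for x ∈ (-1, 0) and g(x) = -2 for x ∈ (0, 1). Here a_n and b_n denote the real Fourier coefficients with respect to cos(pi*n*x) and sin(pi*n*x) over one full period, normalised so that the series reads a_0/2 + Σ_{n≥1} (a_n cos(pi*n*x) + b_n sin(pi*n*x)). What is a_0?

a_0 = ∫_{-1}^{1} g(x) dx = 4.

4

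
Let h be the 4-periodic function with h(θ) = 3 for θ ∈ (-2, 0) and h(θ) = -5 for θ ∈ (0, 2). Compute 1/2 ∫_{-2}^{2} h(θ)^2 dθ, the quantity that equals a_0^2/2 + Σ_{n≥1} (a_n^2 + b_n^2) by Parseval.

1/2 ∫_{-2}^{2} h(θ)^2 dθ = 1/2 · (68) = 34.

34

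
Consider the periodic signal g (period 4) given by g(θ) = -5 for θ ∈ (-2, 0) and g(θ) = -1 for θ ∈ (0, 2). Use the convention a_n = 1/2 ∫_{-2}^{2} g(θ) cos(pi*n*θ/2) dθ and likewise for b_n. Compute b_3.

8/(3*pi)

b_3 = 1/2 ∫_{-2}^{2} g(θ) sin(3*pi*θ/2) dθ.
Split the integral at the breakpoints.
Directly, an antiderivative of (-5) sin(3*pi*θ/2) is 10*cos(3*pi*θ/2)/(3*pi); evaluating from -2 to 0: ∫_{-2}^{0} (-5) sin(3*pi*θ/2) dθ = (10/(3*pi)) - (-10/(3*pi)) = 20/(3*pi).
Directly, an antiderivative of (-1) sin(3*pi*θ/2) is 2*cos(3*pi*θ/2)/(3*pi); evaluating from 0 to 2: ∫_{0}^{2} (-1) sin(3*pi*θ/2) dθ = (-2/(3*pi)) - (2/(3*pi)) = -4/(3*pi).
Summing the pieces and multiplying by (1/2) gives b_3 = 8/(3*pi).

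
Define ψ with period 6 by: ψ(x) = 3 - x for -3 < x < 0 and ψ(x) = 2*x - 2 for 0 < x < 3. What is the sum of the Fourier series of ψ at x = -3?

At x = -3 the one-sided limits are ψ(-3^-) = 4 and ψ(-3^+) = 6.
By Dirichlet's theorem the series converges to their average, [(4) + (6)]/2 = 5.

5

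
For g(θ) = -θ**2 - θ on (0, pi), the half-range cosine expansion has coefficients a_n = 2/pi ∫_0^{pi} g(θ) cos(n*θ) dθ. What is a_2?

a_2 = 2/pi ∫_0^{pi} (-θ**2 - θ) cos(2*θ) dθ.
Integrating by parts twice (tabular method), an antiderivative of (-θ**2 - θ) cos(2*θ) is -θ**2*sin(2*θ)/2 - θ*sin(2*θ)/2 - θ*cos(2*θ)/2 + sin(2*θ)/4 - cos(2*θ)/4; evaluating from 0 to pi: ∫_{0}^{pi} (-θ**2 - θ) cos(2*θ) dθ = (-pi/2 - 1/4) - (-1/4) = -pi/2.
Hence a_2 = (2/pi)·(-pi/2) = -1.

-1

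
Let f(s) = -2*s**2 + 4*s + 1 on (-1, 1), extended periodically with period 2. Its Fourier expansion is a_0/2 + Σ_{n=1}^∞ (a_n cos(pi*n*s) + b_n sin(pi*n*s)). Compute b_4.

-2/pi

b_4 = ∫_{-1}^{1} f(s) sin(4*pi*s) ds.
Integrating by parts twice (tabular method), an antiderivative of (-2*s**2 + 4*s + 1) sin(4*pi*s) is s**2*cos(4*pi*s)/(2*pi) - s*sin(4*pi*s)/(4*pi**2) - s*cos(4*pi*s)/pi + sin(4*pi*s)/(4*pi**2) - cos(4*pi*s)/(4*pi) - cos(4*pi*s)/(16*pi**3); evaluating from -1 to 1: ∫_{-1}^{1} (-2*s**2 + 4*s + 1) sin(4*pi*s) ds = ((-12*pi**2 - 1)/(16*pi**3)) - ((-1 + 20*pi**2)/(16*pi**3)) = -2/pi.
Hence b_4 = -2/pi.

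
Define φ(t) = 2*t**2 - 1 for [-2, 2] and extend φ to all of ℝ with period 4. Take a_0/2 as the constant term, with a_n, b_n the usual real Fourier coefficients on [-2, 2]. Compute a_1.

a_1 = 1/2 ∫_{-2}^{2} φ(t) cos(pi*t/2) dt.
φ is even and cos(pi*t/2) is even, so the integrand is even and a_1 = ∫_0^{2} φ(t) cos(pi*t/2) dt.
Integrating by parts twice (tabular method), an antiderivative of (2*t**2 - 1) cos(pi*t/2) is 4*t**2*sin(pi*t/2)/pi + 16*t*cos(pi*t/2)/pi**2 - 32*sin(pi*t/2)/pi**3 - 2*sin(pi*t/2)/pi; evaluating from 0 to 2: ∫_{0}^{2} (2*t**2 - 1) cos(pi*t/2) dt = (-32/pi**2) - (0) = -32/pi**2.
Hence a_1 = -32/pi**2.

-32/pi**2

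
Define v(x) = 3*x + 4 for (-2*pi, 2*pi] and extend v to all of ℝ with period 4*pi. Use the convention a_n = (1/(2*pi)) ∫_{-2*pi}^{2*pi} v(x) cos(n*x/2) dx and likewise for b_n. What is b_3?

b_3 = (1/(2*pi)) ∫_{-2*pi}^{2*pi} v(x) sin(3*x/2) dx.
Integrating by parts (boundary term plus one more integral), an antiderivative of (3*x + 4) sin(3*x/2) is -2*x*cos(3*x/2) + 4*sin(3*x/2)/3 - 8*cos(3*x/2)/3; evaluating from -2*pi to 2*pi: ∫_{-2*pi}^{2*pi} (3*x + 4) sin(3*x/2) dx = (8/3 + 4*pi) - (8/3 - 4*pi) = 8*pi.
Hence b_3 = (1/(2*pi))·(8*pi) = 4.

4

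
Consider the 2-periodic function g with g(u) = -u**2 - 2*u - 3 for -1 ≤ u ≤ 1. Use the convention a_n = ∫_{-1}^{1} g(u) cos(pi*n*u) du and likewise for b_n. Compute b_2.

2/pi

b_2 = ∫_{-1}^{1} g(u) sin(2*pi*u) du.
Integrating by parts twice (tabular method), an antiderivative of (-u**2 - 2*u - 3) sin(2*pi*u) is u**2*cos(2*pi*u)/(2*pi) - u*sin(2*pi*u)/(2*pi**2) + u*cos(2*pi*u)/pi - sin(2*pi*u)/(2*pi**2) - cos(2*pi*u)/(4*pi**3) + 3*cos(2*pi*u)/(2*pi); evaluating from -1 to 1: ∫_{-1}^{1} (-u**2 - 2*u - 3) sin(2*pi*u) du = (-1/(4*pi**3) + 3/pi) - ((-1/4 + pi**2)/pi**3) = 2/pi.
Hence b_2 = 2/pi.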